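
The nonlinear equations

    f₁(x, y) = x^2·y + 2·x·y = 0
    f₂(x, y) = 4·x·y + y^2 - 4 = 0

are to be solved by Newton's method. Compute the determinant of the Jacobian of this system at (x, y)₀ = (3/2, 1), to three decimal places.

19.000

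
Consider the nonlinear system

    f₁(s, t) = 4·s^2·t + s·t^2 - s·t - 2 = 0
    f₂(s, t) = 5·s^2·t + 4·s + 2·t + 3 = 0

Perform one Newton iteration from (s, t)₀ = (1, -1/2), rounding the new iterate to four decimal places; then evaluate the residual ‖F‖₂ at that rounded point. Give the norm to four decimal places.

4.6539

At (1, -1/2): F = (-3.2500, 3.5000).
Jacobian J = [[8·s·t + t^2 - t, 4·s^2 + 2·s·t - s], [10·s·t + 4, 5·s^2 + 2]].
At the point, J = [[-3.2500, 2.0000], [-1.0000, 7.0000]] (det J = -20.7500).
Solving J·Δ = −F gives Δ = (-1.4337, -0.7048).
Then the next iterate is (s, t)₁ = (-0.4337, -1.2048).
Re-evaluating at (-0.4337, -1.2048): F = (-4.058527, -2.277488), so ‖F‖₂ = 4.6539.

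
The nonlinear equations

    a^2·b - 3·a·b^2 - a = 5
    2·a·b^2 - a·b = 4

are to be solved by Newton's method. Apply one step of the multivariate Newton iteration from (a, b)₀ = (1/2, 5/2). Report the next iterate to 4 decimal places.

At (1/2, 5/2): F = (-14.2500, 1.0000).
Jacobian J = [[2·a·b - 3·b^2 - 1, a^2 - 6·a·b], [2·b^2 - b, 4·a·b - a]].
At the point, J = [[-17.2500, -7.2500], [10.0000, 4.5000]] (det J = -5.1250).
Solving J·Δ = −F gives Δ = (-11.0976, 24.4390).
Then the next iterate is (a, b)₁ = (-10.5976, 26.9390).

(-10.5976, 26.9390)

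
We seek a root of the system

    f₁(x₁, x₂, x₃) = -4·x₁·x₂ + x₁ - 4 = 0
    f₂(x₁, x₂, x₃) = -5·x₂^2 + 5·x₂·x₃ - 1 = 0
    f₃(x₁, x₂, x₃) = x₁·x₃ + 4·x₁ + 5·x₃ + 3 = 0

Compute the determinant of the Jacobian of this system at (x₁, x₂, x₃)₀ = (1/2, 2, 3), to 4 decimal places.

52.5000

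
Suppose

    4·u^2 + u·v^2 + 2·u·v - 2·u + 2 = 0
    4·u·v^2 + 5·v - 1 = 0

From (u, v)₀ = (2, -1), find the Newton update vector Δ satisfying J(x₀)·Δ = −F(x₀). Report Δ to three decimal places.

(-0.923, -0.154)

At (2, -1): F = (12.000, 2.000).
Jacobian J = [[8·u + v^2 + 2·v - 2, 2·u·v + 2·u], [4·v^2, 8·u·v + 5]].
At the point, J = [[13.000, 0.000], [4.000, -11.000]] (det J = -143.000).
Solving J·Δ = −F gives Δ = (-0.923, -0.154).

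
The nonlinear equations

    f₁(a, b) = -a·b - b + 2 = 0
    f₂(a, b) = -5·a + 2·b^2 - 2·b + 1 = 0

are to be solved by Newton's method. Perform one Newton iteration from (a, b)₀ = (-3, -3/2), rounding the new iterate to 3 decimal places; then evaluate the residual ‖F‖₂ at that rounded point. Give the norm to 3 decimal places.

At (-3, -3/2): F = (-1.000, 23.500).
Jacobian J = [[-b, -a - 1], [-5, 4·b - 2]].
At the point, J = [[1.500, 2.000], [-5.000, -8.000]] (det J = -2.000).
Solving J·Δ = −F gives Δ = (-19.500, 15.125).
Then the next iterate is (a, b)₁ = (-22.500, 13.625).
Re-evaluating at (-22.500, 13.625): F = (294.93750, 457.53125), so ‖F‖₂ = 544.356.

544.356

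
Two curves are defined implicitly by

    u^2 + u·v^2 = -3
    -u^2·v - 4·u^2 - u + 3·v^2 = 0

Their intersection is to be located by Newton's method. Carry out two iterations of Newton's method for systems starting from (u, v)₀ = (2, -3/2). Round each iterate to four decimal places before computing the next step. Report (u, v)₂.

(-0.4020, 0.2523)

At (2, -3/2): F = (11.5000, -5.2500).
Jacobian J = [[2·u + v^2, 2·u·v], [-2·u·v - 8·u - 1, -u^2 + 6·v]].
At the point, J = [[6.2500, -6.0000], [-11.0000, -13.0000]] (det J = -147.2500).
Solving J·Δ = −F gives Δ = (-1.2292, 0.6362).
Then the next iterate is (u, v)₁ = (0.7708, -0.8638).
Round to (0.7708, -0.8638) and repeat: F = (4.169265, -0.395667), J = [[2.287750, -1.331634], [-5.834766, -5.776933]].
Δ = (-1.1728, 1.1161), so (u, v)₂ = (-0.4020, 0.2523).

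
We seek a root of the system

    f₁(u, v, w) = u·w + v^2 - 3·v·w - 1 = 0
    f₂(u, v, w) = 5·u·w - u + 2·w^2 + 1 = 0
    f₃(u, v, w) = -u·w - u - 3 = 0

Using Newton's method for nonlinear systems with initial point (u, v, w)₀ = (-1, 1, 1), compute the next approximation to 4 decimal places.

(0.0000, -14.0000, 4.0000)

At (-1, 1, 1): F = (-4.0000, -1.0000, -1.0000).
Jacobian J = [[w, 2·v - 3·w, u - 3·v], [5·w - 1, 0, 5·u + 4·w], [-w - 1, 0, -u]].
At the point, J = [[1.0000, -1.0000, -4.0000], [4.0000, 0.0000, -1.0000], [-2.0000, 0.0000, 1.0000]] (det J = 2.0000).
Solving J·Δ = −F gives Δ = (1.0000, -15.0000, 3.0000).
Then the next iterate is (u, v, w)₁ = (0.0000, -14.0000, 4.0000).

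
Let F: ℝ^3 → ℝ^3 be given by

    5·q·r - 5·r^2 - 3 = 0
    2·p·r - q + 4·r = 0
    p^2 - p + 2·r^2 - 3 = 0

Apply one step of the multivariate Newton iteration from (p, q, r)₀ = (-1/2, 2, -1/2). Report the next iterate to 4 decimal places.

(-1.9125, 1.5250, 0.0375)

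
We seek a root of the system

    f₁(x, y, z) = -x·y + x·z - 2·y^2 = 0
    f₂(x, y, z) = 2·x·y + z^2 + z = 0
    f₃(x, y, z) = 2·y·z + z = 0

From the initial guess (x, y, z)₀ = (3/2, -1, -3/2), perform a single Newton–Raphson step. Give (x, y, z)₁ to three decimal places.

(-0.265, -0.809, -0.574)

At (3/2, -1, -3/2): F = (-2.750, -2.250, 1.500).
Jacobian J = [[-y + z, -x - 4·y, x], [2·y, 2·x, 2·z + 1], [0, 2·z, 2·y + 1]].
At the point, J = [[-0.500, 2.500, 1.500], [-2.000, 3.000, -2.000], [0.000, -3.000, -1.000]] (det J = 8.500).
Solving J·Δ = −F gives Δ = (-1.765, 0.191, 0.926).
Then the next iterate is (x, y, z)₁ = (-0.265, -0.809, -0.574).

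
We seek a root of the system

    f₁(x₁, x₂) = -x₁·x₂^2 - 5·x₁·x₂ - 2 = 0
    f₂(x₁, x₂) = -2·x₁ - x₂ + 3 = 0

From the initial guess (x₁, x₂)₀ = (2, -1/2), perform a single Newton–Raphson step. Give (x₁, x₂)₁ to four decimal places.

(1.6438, -0.2877)

At (2, -1/2): F = (2.5000, -0.5000).
Jacobian J = [[-x₂^2 - 5·x₂, -2·x₁·x₂ - 5·x₁], [-2, -1]].
At the point, J = [[2.2500, -8.0000], [-2.0000, -1.0000]] (det J = -18.2500).
Solving J·Δ = −F gives Δ = (-0.3562, 0.2123).
Then the next iterate is (x₁, x₂)₁ = (1.6438, -0.2877).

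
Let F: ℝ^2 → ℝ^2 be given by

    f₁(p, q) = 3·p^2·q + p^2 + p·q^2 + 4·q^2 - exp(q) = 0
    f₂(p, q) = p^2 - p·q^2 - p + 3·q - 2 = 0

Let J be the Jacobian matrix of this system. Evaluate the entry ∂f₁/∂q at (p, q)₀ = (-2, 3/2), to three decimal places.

∂f₁/∂q = 3·p^2 + 2·p·q + 8·q - exp(q).
At (-2, 3/2) this is 13.518.

13.518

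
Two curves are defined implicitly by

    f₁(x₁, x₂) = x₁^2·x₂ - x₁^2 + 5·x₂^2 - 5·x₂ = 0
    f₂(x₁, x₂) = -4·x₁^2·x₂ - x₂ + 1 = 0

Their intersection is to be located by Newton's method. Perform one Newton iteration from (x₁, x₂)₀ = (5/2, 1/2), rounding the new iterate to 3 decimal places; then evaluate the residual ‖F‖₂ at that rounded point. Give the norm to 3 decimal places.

2.670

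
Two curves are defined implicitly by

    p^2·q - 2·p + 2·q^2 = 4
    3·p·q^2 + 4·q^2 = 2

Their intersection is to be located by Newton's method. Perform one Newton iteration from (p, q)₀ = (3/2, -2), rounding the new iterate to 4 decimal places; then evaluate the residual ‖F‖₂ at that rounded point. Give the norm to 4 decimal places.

9.2017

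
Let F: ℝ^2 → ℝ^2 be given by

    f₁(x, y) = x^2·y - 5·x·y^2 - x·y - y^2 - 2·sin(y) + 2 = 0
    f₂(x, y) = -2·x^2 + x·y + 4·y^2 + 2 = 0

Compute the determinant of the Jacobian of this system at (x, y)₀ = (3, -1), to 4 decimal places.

J = [[2·x·y - 5·y^2 - y, x^2 - 10·x·y - x - 2·y - 2·cos(y)], [-4·x + y, x + 8·y]].
At the point, J = [[-10.0000, 36.919395], [-13.0000, -5.0000]].
det J = 529.9521.

529.9521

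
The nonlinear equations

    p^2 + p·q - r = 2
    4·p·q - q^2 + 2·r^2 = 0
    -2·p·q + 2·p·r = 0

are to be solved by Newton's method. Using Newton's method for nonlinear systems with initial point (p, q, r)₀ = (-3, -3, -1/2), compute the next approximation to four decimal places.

At (-3, -3, -1/2): F = (16.5000, 27.5000, -15.0000).
Jacobian J = [[2·p + q, p, -1], [4·q, 4·p - 2·q, 4·r], [-2·q + 2·r, -2·p, 2·p]].
At the point, J = [[-9.0000, -3.0000, -1.0000], [-12.0000, -6.0000, -2.0000], [5.0000, 6.0000, -6.0000]] (det J = -144.0000).
Solving J·Δ = −F gives Δ = (0.9167, 2.4965, 0.7604).
Then the next iterate is (p, q, r)₁ = (-2.0833, -0.5035, 0.2604).

(-2.0833, -0.5035, 0.2604)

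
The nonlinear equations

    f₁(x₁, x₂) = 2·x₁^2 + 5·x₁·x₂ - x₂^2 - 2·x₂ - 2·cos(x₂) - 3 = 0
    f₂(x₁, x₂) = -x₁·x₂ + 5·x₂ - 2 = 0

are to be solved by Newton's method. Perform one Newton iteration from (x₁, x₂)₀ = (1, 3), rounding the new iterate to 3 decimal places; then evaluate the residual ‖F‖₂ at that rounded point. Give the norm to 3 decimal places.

At (1, 3): F = (0.97998, 10.000).
Jacobian J = [[4·x₁ + 5·x₂, 5·x₁ - 2·x₂ + 2·sin(x₂) - 2], [-x₂, -x₁ + 5]].
At the point, J = [[19.000, -2.71776], [-3.000, 4.000]] (det J = 67.84672).
Solving J·Δ = −F gives Δ = (-0.458, -2.844).
Then the next iterate is (x₁, x₂)₁ = (0.542, 0.156).
Re-evaluating at (0.542, 0.156): F = (-4.30176, -1.30455), so ‖F‖₂ = 4.495.

4.495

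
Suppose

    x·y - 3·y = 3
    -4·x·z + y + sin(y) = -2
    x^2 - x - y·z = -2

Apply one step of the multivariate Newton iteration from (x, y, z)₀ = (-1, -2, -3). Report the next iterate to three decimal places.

(-0.243, -1.129, -2.171)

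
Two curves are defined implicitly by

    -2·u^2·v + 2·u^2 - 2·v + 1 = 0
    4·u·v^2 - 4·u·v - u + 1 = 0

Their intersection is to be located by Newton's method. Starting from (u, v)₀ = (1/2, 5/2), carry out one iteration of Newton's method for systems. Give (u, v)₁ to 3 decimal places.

(2.136, -1.364)

At (1/2, 5/2): F = (-4.750, 8.000).
Jacobian J = [[-4·u·v + 4·u, -2·u^2 - 2], [4·v^2 - 4·v - 1, 8·u·v - 4·u]].
At the point, J = [[-3.000, -2.500], [14.000, 8.000]] (det J = 11.000).
Solving J·Δ = −F gives Δ = (1.636, -3.864).
Then the next iterate is (u, v)₁ = (2.136, -1.364).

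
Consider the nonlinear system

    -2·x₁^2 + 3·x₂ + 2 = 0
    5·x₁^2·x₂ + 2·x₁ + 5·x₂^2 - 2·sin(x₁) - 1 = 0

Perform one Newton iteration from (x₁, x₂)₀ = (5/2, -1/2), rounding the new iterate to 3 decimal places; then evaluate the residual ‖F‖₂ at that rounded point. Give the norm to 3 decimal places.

At (5/2, -1/2): F = (-12.000, -11.57194).
Jacobian J = [[-4·x₁, 3], [10·x₁·x₂ - 2·cos(x₁) + 2, 5·x₁^2 + 10·x₂]].
At the point, J = [[-10.000, 3.000], [-8.89771, 26.250]] (det J = -235.80686).
Solving J·Δ = −F gives Δ = (-1.189, 0.038).
Then the next iterate is (x₁, x₂)₁ = (1.311, -0.462).
Re-evaluating at (1.311, -0.462): F = (-2.82344, -3.21391), so ‖F‖₂ = 4.278.

4.278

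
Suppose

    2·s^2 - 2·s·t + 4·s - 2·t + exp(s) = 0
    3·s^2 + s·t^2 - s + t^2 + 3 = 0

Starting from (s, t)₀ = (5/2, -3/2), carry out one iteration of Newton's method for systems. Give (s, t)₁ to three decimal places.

(1.023, -1.202)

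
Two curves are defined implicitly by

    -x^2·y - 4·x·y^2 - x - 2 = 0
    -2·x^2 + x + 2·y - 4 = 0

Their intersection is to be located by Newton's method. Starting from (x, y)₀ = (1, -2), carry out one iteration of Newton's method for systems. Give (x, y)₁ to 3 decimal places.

(-4.316, -5.474)

At (1, -2): F = (-17.000, -9.000).
Jacobian J = [[-2·x·y - 4·y^2 - 1, -x^2 - 8·x·y], [-4·x + 1, 2]].
At the point, J = [[-13.000, 15.000], [-3.000, 2.000]] (det J = 19.000).
Solving J·Δ = −F gives Δ = (-5.316, -3.474).
Then the next iterate is (x, y)₁ = (-4.316, -5.474).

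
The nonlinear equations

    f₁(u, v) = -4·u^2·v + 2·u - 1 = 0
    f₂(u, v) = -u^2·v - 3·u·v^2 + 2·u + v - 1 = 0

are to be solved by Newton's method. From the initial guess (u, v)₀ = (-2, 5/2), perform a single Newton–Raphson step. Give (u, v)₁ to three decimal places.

(-1.206, 1.773)

At (-2, 5/2): F = (-45.000, 25.000).
Jacobian J = [[-8·u·v + 2, -4·u^2], [-2·u·v - 3·v^2 + 2, -u^2 - 6·u·v + 1]].
At the point, J = [[42.000, -16.000], [-6.750, 27.000]] (det J = 1026.000).
Solving J·Δ = −F gives Δ = (0.794, -0.727).
Then the next iterate is (u, v)₁ = (-1.206, 1.773).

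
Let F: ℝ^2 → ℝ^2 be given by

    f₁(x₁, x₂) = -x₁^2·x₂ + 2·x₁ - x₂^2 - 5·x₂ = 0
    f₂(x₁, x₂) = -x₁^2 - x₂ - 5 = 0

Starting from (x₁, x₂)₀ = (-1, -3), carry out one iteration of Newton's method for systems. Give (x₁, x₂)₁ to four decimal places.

(0.7500, -2.5000)

At (-1, -3): F = (7.0000, -3.0000).
Jacobian J = [[-2·x₁·x₂ + 2, -x₁^2 - 2·x₂ - 5], [-2·x₁, -1]].
At the point, J = [[-4.0000, 0.0000], [2.0000, -1.0000]] (det J = 4.0000).
Solving J·Δ = −F gives Δ = (1.7500, 0.5000).
Then the next iterate is (x₁, x₂)₁ = (0.7500, -2.5000).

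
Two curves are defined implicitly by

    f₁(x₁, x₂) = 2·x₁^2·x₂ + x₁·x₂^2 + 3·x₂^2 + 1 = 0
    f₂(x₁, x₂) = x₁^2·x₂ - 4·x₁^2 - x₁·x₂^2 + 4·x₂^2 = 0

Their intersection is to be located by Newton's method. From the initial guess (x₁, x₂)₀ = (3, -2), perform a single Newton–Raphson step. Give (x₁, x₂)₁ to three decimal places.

(1.956, -0.353)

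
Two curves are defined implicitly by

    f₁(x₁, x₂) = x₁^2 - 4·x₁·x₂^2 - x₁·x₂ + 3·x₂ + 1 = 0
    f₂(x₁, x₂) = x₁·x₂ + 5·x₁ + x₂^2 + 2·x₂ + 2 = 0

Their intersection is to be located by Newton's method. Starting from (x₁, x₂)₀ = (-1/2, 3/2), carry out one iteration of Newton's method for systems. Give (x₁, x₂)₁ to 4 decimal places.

At (-1/2, 3/2): F = (11.0000, 4.0000).
Jacobian J = [[2·x₁ - 4·x₂^2 - x₂, -8·x₁·x₂ - x₁ + 3], [x₂ + 5, x₁ + 2·x₂ + 2]].
At the point, J = [[-11.5000, 9.5000], [6.5000, 4.5000]] (det J = -113.5000).
Solving J·Δ = −F gives Δ = (0.1013, -1.0352).
Then the next iterate is (x₁, x₂)₁ = (-0.3987, 0.4648).

(-0.3987, 0.4648)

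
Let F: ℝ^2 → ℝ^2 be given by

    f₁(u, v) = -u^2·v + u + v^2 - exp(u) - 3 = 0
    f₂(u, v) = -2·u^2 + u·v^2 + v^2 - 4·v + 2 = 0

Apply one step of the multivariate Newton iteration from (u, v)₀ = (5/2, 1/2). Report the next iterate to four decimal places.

(1.2992, 0.6663)

At (5/2, 1/2): F = (-15.557494, -11.6250).
Jacobian J = [[-2·u·v - exp(u) + 1, -u^2 + 2·v], [-4·u + v^2, 2·u·v + 2·v - 4]].
At the point, J = [[-13.682494, -5.2500], [-9.7500, -0.5000]] (det J = -44.346253).
Solving J·Δ = −F gives Δ = (-1.2008, 0.1663).
Then the next iterate is (u, v)₁ = (1.2992, 0.6663).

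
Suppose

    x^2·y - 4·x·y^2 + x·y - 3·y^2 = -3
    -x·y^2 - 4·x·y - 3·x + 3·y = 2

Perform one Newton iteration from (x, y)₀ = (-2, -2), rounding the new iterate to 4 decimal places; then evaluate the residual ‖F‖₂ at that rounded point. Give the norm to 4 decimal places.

1784.9897

At (-2, -2): F = (19.0000, -10.0000).
Jacobian J = [[2·x·y - 4·y^2 + y, x^2 - 8·x·y + x - 6·y], [-y^2 - 4·y - 3, -2·x·y - 4·x + 3]].
At the point, J = [[-10.0000, -18.0000], [1.0000, 3.0000]] (det J = -12.0000).
Solving J·Δ = −F gives Δ = (-10.2500, 6.7500).
Then the next iterate is (x, y)₁ = (-12.2500, 4.7500).
Re-evaluating at (-12.2500, 4.7500): F = (1695.484375, 558.140625), so ‖F‖₂ = 1784.9897.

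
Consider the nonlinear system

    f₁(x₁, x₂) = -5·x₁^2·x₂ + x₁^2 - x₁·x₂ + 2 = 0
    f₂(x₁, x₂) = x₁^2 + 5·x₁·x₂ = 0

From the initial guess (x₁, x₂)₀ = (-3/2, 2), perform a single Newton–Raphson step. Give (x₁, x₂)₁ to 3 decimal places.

At (-3/2, 2): F = (-15.250, -12.750).
Jacobian J = [[-10·x₁·x₂ + 2·x₁ - x₂, -5·x₁^2 - x₁], [2·x₁ + 5·x₂, 5·x₁]].
At the point, J = [[25.000, -9.750], [7.000, -7.500]] (det J = -119.250).
Solving J·Δ = −F gives Δ = (-0.083, -1.778).
Then the next iterate is (x₁, x₂)₁ = (-1.583, 0.222).

(-1.583, 0.222)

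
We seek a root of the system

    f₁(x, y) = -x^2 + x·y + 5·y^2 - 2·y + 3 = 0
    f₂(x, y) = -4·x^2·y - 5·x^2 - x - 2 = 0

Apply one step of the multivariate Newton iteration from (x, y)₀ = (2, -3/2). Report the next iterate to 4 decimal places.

(3.2331, -1.2688)

At (2, -3/2): F = (10.2500, 0.0000).
Jacobian J = [[-2·x + y, x + 10·y - 2], [-8·x·y - 10·x - 1, -4·x^2]].
At the point, J = [[-5.5000, -15.0000], [3.0000, -16.0000]] (det J = 133.0000).
Solving J·Δ = −F gives Δ = (1.2331, 0.2312).
Then the next iterate is (x, y)₁ = (3.2331, -1.2688).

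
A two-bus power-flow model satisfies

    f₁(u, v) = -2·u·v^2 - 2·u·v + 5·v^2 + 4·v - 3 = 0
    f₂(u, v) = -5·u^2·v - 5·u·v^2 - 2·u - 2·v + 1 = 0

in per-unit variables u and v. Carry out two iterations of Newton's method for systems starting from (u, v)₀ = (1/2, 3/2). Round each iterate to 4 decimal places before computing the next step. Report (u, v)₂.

At (1/2, 3/2): F = (10.5000, -10.5000).
Jacobian J = [[-2·v^2 - 2·v, -4·u·v - 2·u + 10·v + 4], [-10·u·v - 5·v^2 - 2, -5·u^2 - 10·u·v - 2]].
At the point, J = [[-7.5000, 15.0000], [-20.7500, -10.7500]] (det J = 391.8750).
Solving J·Δ = −F gives Δ = (-0.1139, -0.7569).
Then the next iterate is (u, v)₁ = (0.3861, 0.7431).
Round to (0.3861, 0.7431) and repeat: F = (1.733159, -2.878299), J = [[-2.590595, 9.511156], [-7.630097, -5.614475]].
Δ = (-0.2025, -0.2374), so (u, v)₂ = (0.1836, 0.5057).

(0.1836, 0.5057)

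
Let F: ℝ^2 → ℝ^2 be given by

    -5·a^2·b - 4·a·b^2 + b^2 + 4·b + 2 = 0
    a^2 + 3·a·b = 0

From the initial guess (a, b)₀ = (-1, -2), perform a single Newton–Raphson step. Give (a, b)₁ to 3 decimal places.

(0.250, -3.000)

At (-1, -2): F = (24.000, 7.000).
Jacobian J = [[-10·a·b - 4·b^2, -5·a^2 - 8·a·b + 2·b + 4], [2·a + 3·b, 3·a]].
At the point, J = [[-36.000, -21.000], [-8.000, -3.000]] (det J = -60.000).
Solving J·Δ = −F gives Δ = (1.250, -1.000).
Then the next iterate is (a, b)₁ = (0.250, -3.000).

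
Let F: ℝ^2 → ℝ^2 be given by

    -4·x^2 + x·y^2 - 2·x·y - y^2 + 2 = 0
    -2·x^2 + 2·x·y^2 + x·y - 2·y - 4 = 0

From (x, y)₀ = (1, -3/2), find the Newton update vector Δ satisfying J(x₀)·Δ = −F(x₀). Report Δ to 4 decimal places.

(0.4058, -0.0580)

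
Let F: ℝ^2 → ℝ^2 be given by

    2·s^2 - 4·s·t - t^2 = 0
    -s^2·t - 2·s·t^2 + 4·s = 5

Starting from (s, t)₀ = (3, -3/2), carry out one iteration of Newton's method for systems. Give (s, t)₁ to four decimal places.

(1.4623, -0.8255)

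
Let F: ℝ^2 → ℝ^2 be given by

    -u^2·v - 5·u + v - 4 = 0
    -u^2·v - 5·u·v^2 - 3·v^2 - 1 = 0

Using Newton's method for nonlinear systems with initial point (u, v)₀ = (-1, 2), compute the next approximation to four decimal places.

(0.0000, 3.5714)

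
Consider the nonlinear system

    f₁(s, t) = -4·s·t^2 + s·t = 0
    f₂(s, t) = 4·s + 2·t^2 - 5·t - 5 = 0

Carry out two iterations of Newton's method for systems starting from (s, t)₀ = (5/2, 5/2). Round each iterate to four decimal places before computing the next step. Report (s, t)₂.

(1.9527, 0.7596)

At (5/2, 5/2): F = (-56.2500, 5.0000).
Jacobian J = [[-4·t^2 + t, -8·s·t + s], [4, 4·t - 5]].
At the point, J = [[-22.5000, -47.5000], [4.0000, 5.0000]] (det J = 77.5000).
Solving J·Δ = −F gives Δ = (0.5645, -1.4516).
Then the next iterate is (s, t)₁ = (3.0645, 1.0484).
Round to (3.0645, 1.0484) and repeat: F = (-10.260468, 4.214285), J = [[-3.348170, -22.638074], [4.0000, -0.8064]].
Δ = (-1.1118, -0.2888), so (s, t)₂ = (1.9527, 0.7596).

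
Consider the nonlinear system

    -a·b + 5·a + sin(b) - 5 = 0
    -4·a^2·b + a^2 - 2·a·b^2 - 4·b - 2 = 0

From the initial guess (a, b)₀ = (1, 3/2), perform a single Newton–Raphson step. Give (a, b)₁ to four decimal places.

At (1, 3/2): F = (-0.502505, -17.5000).
Jacobian J = [[-b + 5, -a + cos(b)], [-8·a·b + 2·a - 2·b^2, -4·a^2 - 4·a·b - 4]].
At the point, J = [[3.5000, -0.929263], [-14.5000, -14.0000]] (det J = -62.474311).
Solving J·Δ = −F gives Δ = (-0.1477, -1.0970).
Then the next iterate is (a, b)₁ = (0.8523, 0.4030).

(0.8523, 0.4030)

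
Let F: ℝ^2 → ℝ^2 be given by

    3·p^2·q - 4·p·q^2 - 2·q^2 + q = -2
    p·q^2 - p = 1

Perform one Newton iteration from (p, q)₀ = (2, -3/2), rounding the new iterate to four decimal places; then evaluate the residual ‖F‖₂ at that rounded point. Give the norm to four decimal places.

At (2, -3/2): F = (-40.0000, 1.5000).
Jacobian J = [[6·p·q - 4·q^2, 3·p^2 - 8·p·q - 4·q + 1], [q^2 - 1, 2·p·q]].
At the point, J = [[-27.0000, 43.0000], [1.2500, -6.0000]] (det J = 108.2500).
Solving J·Δ = −F gives Δ = (-1.6212, -0.0878).
Then the next iterate is (p, q)₁ = (0.3788, -1.5878).
Re-evaluating at (0.3788, -1.5878): F = (-9.133499, -0.423804), so ‖F‖₂ = 9.1433.

9.1433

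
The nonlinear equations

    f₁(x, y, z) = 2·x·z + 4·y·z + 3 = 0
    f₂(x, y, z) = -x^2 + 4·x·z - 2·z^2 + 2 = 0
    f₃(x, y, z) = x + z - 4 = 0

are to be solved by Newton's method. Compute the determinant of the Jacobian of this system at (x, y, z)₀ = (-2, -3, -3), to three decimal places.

J = [[2·z, 4·z, 2·x + 4·y], [-2·x + 4·z, 0, 4·x - 4·z], [1, 0, 1]].
At the point, J = [[-6.000, -12.000, -16.000], [-8.000, 0.000, 4.000], [1.000, 0.000, 1.000]].
det J = -144.000.

-144.000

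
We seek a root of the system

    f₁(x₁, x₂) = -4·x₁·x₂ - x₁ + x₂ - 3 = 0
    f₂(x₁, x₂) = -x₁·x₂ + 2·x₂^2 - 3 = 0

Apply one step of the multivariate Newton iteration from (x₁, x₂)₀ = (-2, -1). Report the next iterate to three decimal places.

At (-2, -1): F = (-10.000, -3.000).
Jacobian J = [[-4·x₂ - 1, -4·x₁ + 1], [-x₂, -x₁ + 4·x₂]].
At the point, J = [[3.000, 9.000], [1.000, -2.000]] (det J = -15.000).
Solving J·Δ = −F gives Δ = (3.133, 0.067).
Then the next iterate is (x₁, x₂)₁ = (1.133, -0.933).

(1.133, -0.933)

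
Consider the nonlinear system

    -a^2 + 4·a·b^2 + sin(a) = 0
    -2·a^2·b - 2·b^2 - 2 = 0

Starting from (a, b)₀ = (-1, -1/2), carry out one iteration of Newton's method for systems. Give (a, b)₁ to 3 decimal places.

At (-1, -1/2): F = (-2.84147, -1.500).
Jacobian J = [[-2·a + 4·b^2 + cos(a), 8·a·b], [-4·a·b, -2·a^2 - 4·b]].
At the point, J = [[3.54030, 4.000], [-2.000, 0.000]] (det J = 8.000).
Solving J·Δ = −F gives Δ = (-0.750, 1.374).
Then the next iterate is (a, b)₁ = (-1.750, 0.874).

(-1.750, 0.874)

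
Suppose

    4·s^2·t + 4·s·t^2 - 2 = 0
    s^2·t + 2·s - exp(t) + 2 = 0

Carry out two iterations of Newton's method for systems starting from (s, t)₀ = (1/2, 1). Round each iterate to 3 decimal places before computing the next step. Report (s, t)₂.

At (1/2, 1): F = (1.000, 0.53172).
Jacobian J = [[8·s·t + 4·t^2, 4·s^2 + 8·s·t], [2·s·t + 2, s^2 - exp(t)]].
At the point, J = [[8.000, 5.000], [3.000, -2.46828]] (det J = -34.74625).
Solving J·Δ = −F gives Δ = (-0.148, 0.036).
Then the next iterate is (s, t)₁ = (0.352, 1.036).
Round to (0.352, 1.036) and repeat: F = (0.02466, 0.01444), J = [[7.21056, 3.41299], [2.72934, -2.69402]].
Δ = (-0.004, 0.001), so (s, t)₂ = (0.348, 1.037).

(0.348, 1.037)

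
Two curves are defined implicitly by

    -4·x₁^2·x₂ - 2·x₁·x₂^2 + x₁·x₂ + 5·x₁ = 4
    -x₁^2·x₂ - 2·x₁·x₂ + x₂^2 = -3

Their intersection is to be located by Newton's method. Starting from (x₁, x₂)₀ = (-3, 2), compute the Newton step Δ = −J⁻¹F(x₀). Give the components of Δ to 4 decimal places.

At (-3, 2): F = (-73.0000, 1.0000).
Jacobian J = [[-8·x₁·x₂ - 2·x₂^2 + x₂ + 5, -4·x₁^2 - 4·x₁·x₂ + x₁], [-2·x₁·x₂ - 2·x₂, -x₁^2 - 2·x₁ + 2·x₂]].
At the point, J = [[47.0000, -15.0000], [8.0000, 1.0000]] (det J = 167.0000).
Solving J·Δ = −F gives Δ = (0.3473, -3.7784).

(0.3473, -3.7784)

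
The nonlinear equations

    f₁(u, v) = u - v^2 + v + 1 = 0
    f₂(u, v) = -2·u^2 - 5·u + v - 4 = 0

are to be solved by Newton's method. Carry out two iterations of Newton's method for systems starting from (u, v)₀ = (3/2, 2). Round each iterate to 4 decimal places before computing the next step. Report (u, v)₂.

(-0.4242, 1.4517)

At (3/2, 2): F = (0.5000, -14.0000).
Jacobian J = [[1, -2·v + 1], [-4·u - 5, 1]].
At the point, J = [[1.0000, -3.0000], [-11.0000, 1.0000]] (det J = -32.0000).
Solving J·Δ = −F gives Δ = (-1.2969, -0.2656).
Then the next iterate is (u, v)₁ = (0.2031, 1.7344).
Round to (0.2031, 1.7344) and repeat: F = (-0.070643, -3.363599), J = [[1.0000, -2.4688], [-5.8124, 1.0000]].
Δ = (-0.6273, -0.2827), so (u, v)₂ = (-0.4242, 1.4517).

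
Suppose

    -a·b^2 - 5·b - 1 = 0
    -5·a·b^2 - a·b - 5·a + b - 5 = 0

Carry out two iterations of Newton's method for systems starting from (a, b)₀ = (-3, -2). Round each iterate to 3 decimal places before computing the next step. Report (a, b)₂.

At (-3, -2): F = (21.000, 62.000).
Jacobian J = [[-b^2, -2·a·b - 5], [-5·b^2 - b - 5, -10·a·b - a + 1]].
At the point, J = [[-4.000, -17.000], [-23.000, -56.000]] (det J = -167.000).
Solving J·Δ = −F gives Δ = (-0.731, 1.407).
Then the next iterate is (a, b)₁ = (-3.731, -0.593).
Round to (-3.731, -0.593) and repeat: F = (3.27700, 17.40953), J = [[-0.35165, -9.42497], [-6.16525, -17.39383]].
Δ = (2.060, 0.271), so (a, b)₂ = (-1.671, -0.322).

(-1.671, -0.322)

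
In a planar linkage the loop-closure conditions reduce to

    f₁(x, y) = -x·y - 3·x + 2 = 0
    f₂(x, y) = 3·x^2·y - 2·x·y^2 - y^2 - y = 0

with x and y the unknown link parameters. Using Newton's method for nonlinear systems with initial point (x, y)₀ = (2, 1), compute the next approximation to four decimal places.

At (2, 1): F = (-6.0000, 6.0000).
Jacobian J = [[-y - 3, -x], [6·x·y - 2·y^2, 3·x^2 - 4·x·y - 2·y - 1]].
At the point, J = [[-4.0000, -2.0000], [10.0000, 1.0000]] (det J = 16.0000).
Solving J·Δ = −F gives Δ = (-0.3750, -2.2500).
Then the next iterate is (x, y)₁ = (1.6250, -1.2500).

(1.6250, -1.2500)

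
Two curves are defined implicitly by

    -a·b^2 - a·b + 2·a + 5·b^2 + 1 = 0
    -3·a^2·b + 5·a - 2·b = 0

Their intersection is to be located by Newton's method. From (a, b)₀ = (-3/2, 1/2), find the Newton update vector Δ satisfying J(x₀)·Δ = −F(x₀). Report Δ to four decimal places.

(1.0550, -0.2117)

At (-3/2, 1/2): F = (0.3750, -11.8750).
Jacobian J = [[-b^2 - b + 2, -2·a·b - a + 10·b], [-6·a·b + 5, -3·a^2 - 2]].
At the point, J = [[1.2500, 8.0000], [9.5000, -8.7500]] (det J = -86.9375).
Solving J·Δ = −F gives Δ = (1.0550, -0.2117).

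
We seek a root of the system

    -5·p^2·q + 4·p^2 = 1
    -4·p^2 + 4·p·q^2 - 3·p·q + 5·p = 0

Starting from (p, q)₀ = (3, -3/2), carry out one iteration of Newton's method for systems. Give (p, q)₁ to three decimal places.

At (3, -3/2): F = (102.500, 19.500).
Jacobian J = [[-10·p·q + 8·p, -5·p^2], [-8·p + 4·q^2 - 3·q + 5, 8·p·q - 3·p]].
At the point, J = [[69.000, -45.000], [-5.500, -45.000]] (det J = -3352.500).
Solving J·Δ = −F gives Δ = (-1.114, 0.570).
Then the next iterate is (p, q)₁ = (1.886, -0.930).

(1.886, -0.930)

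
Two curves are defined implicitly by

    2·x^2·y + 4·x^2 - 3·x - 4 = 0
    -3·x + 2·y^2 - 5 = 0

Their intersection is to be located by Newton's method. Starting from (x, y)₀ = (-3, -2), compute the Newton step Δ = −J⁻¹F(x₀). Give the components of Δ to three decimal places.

(3.282, 0.269)

At (-3, -2): F = (5.000, 12.000).
Jacobian J = [[4·x·y + 8·x - 3, 2·x^2], [-3, 4·y]].
At the point, J = [[-3.000, 18.000], [-3.000, -8.000]] (det J = 78.000).
Solving J·Δ = −F gives Δ = (3.282, 0.269).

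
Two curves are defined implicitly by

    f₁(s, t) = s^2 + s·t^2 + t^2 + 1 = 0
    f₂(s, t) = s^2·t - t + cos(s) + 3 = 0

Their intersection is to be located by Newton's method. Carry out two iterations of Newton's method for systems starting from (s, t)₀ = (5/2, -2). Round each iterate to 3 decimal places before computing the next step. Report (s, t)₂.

At (5/2, -2): F = (21.250, -8.30114).
Jacobian J = [[2·s + t^2, 2·s·t + 2·t], [2·s·t - sin(s), s^2 - 1]].
At the point, J = [[9.000, -14.000], [-10.59847, 5.250]] (det J = -101.12861).
Solving J·Δ = −F gives Δ = (-0.046, 1.488).
Then the next iterate is (s, t)₁ = (2.454, -0.512).
Round to (2.454, -0.512) and repeat: F = (7.92756, -0.34410), J = [[5.17014, -3.53690], [-3.14757, 5.02212]].
Δ = (-2.602, -1.562), so (s, t)₂ = (-0.148, -2.074).

(-0.148, -2.074)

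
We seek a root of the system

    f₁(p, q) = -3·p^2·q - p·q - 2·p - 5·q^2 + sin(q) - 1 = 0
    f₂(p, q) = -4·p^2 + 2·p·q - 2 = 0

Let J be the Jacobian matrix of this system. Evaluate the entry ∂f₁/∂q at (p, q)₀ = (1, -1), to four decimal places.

∂f₁/∂q = -3·p^2 - p - 10·q + cos(q).
At (1, -1) this is 6.5403.

6.5403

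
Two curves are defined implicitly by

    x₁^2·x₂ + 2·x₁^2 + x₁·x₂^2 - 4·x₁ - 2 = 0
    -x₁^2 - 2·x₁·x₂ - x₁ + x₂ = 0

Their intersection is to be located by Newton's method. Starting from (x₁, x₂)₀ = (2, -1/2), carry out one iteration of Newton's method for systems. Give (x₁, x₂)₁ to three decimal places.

At (2, -1/2): F = (-3.500, -4.500).
Jacobian J = [[2·x₁·x₂ + 4·x₁ + x₂^2 - 4, x₁^2 + 2·x₁·x₂], [-2·x₁ - 2·x₂ - 1, -2·x₁ + 1]].
At the point, J = [[2.250, 2.000], [-4.000, -3.000]] (det J = 1.250).
Solving J·Δ = −F gives Δ = (-15.600, 19.300).
Then the next iterate is (x₁, x₂)₁ = (-13.600, 18.800).

(-13.600, 18.800)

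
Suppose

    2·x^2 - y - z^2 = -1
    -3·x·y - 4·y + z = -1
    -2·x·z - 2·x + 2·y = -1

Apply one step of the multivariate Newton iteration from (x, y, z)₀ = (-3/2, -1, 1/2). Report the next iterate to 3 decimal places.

At (-3/2, -1, 1/2): F = (6.250, 1.000, 3.500).
Jacobian J = [[4·x, -1, -2·z], [-3·y, -3·x - 4, 1], [-2·z - 2, 2, -2·x]].
At the point, J = [[-6.000, -1.000, -1.000], [3.000, 0.500, 1.000], [-3.000, 2.000, 3.000]] (det J = 7.500).
Solving J·Δ = −F gives Δ = (0.517, 11.400, -8.250).
Then the next iterate is (x, y, z)₁ = (-0.983, 10.400, -7.750).

(-0.983, 10.400, -7.750)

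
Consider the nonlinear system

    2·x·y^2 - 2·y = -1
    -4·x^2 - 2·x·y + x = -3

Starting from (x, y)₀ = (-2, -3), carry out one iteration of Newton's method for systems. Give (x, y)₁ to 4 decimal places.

(-0.8986, -2.5829)

At (-2, -3): F = (-29.0000, -27.0000).
Jacobian J = [[2·y^2, 4·x·y - 2], [-8·x - 2·y + 1, -2·x]].
At the point, J = [[18.0000, 22.0000], [23.0000, 4.0000]] (det J = -434.0000).
Solving J·Δ = −F gives Δ = (1.1014, 0.4171).
Then the next iterate is (x, y)₁ = (-0.8986, -2.5829).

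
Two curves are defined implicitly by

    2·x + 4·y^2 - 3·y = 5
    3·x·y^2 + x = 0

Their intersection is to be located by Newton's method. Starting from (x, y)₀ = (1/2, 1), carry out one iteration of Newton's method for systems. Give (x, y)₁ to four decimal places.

At (1/2, 1): F = (-3.0000, 2.0000).
Jacobian J = [[2, 8·y - 3], [3·y^2 + 1, 6·x·y]].
At the point, J = [[2.0000, 5.0000], [4.0000, 3.0000]] (det J = -14.0000).
Solving J·Δ = −F gives Δ = (-1.3571, 1.1429).
Then the next iterate is (x, y)₁ = (-0.8571, 2.1429).

(-0.8571, 2.1429)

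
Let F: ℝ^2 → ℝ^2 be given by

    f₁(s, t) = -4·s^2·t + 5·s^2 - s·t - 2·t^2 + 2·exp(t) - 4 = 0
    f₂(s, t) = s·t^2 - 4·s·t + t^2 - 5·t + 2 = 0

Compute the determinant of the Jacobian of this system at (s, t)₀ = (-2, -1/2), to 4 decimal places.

-85.7294

J = [[-8·s·t + 10·s - t, -4·s^2 - s - 4·t + 2·exp(t)], [t^2 - 4·t, 2·s·t - 4·s + 2·t - 5]].
At the point, J = [[-27.5000, -10.786939], [2.2500, 4.0000]].
det J = -85.7294.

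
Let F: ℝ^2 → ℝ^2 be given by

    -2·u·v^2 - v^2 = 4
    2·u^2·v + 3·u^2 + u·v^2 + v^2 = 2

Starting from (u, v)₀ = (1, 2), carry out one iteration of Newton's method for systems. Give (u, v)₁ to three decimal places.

(1.029, 0.647)

At (1, 2): F = (-16.000, 13.000).
Jacobian J = [[-2·v^2, -4·u·v - 2·v], [4·u·v + 6·u + v^2, 2·u^2 + 2·u·v + 2·v]].
At the point, J = [[-8.000, -12.000], [18.000, 10.000]] (det J = 136.000).
Solving J·Δ = −F gives Δ = (0.029, -1.353).
Then the next iterate is (u, v)₁ = (1.029, 0.647).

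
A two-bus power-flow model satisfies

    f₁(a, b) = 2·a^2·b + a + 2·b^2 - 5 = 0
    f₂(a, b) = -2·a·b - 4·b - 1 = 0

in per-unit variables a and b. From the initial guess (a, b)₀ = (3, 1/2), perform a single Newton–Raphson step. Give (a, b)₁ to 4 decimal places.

(3.9000, -0.1900)

At (3, 1/2): F = (7.5000, -6.0000).
Jacobian J = [[4·a·b + 1, 2·a^2 + 4·b], [-2·b, -2·a - 4]].
At the point, J = [[7.0000, 20.0000], [-1.0000, -10.0000]] (det J = -50.0000).
Solving J·Δ = −F gives Δ = (0.9000, -0.6900).
Then the next iterate is (a, b)₁ = (3.9000, -0.1900).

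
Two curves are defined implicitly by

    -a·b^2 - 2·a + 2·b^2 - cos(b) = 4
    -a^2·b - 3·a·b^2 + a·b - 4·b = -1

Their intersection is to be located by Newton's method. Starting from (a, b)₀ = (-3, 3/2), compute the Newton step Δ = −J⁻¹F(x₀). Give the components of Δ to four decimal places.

(1.7703, -0.3535)

At (-3, 3/2): F = (13.179263, -2.7500).
Jacobian J = [[-b^2 - 2, -2·a·b + 4·b + sin(b)], [-2·a·b - 3·b^2 + b, -a^2 - 6·a·b + a - 4]].
At the point, J = [[-4.2500, 15.997495], [3.7500, 11.0000]] (det J = -106.740606).
Solving J·Δ = −F gives Δ = (1.7703, -0.3535).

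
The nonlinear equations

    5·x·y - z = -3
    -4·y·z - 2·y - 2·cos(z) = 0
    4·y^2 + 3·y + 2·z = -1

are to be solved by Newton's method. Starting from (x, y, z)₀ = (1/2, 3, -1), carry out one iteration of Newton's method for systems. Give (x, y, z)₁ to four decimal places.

(0.0144, 1.3615, -0.8800)

At (1/2, 3, -1): F = (11.5000, 4.919395, 44.0000).
Jacobian J = [[5·y, 5·x, -1], [0, -4·z - 2, -4·y + 2·sin(z)], [0, 8·y + 3, 2]].
At the point, J = [[15.0000, 2.5000, -1.0000], [0.0000, 2.0000, -13.682942], [0.0000, 27.0000, 2.0000]] (det J = 5601.591498).
Solving J·Δ = −F gives Δ = (-0.4856, -1.6385, 0.1200).
Then the next iterate is (x, y, z)₁ = (0.0144, 1.3615, -0.8800).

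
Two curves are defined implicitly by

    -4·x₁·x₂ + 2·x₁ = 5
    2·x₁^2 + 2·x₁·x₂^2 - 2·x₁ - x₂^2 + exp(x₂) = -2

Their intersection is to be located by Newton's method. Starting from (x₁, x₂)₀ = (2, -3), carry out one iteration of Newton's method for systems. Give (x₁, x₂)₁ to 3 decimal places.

At (2, -3): F = (23.000, 33.04979).
Jacobian J = [[-4·x₂ + 2, -4·x₁], [4·x₁ + 2·x₂^2 - 2, 4·x₁·x₂ - 2·x₂ + exp(x₂)]].
At the point, J = [[14.000, -8.000], [24.000, -17.95021]] (det J = -59.30298).
Solving J·Δ = −F gives Δ = (-2.503, -1.506).
Then the next iterate is (x₁, x₂)₁ = (-0.503, -4.506).

(-0.503, -4.506)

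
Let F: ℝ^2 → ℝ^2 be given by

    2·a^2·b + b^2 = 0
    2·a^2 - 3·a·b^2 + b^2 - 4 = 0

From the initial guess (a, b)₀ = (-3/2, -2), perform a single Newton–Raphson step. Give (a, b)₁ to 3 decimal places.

(-1.113, -1.294)

At (-3/2, -2): F = (-5.000, 22.500).
Jacobian J = [[4·a·b, 2·a^2 + 2·b], [4·a - 3·b^2, -6·a·b + 2·b]].
At the point, J = [[12.000, 0.500], [-18.000, -22.000]] (det J = -255.000).
Solving J·Δ = −F gives Δ = (0.387, 0.706).
Then the next iterate is (a, b)₁ = (-1.113, -1.294).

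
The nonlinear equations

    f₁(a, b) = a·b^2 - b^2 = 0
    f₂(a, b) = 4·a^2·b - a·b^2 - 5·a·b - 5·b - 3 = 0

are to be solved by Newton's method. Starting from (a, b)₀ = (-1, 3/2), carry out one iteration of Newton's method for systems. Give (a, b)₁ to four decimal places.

At (-1, 3/2): F = (-4.5000, 5.2500).
Jacobian J = [[b^2, 2·a·b - 2·b], [8·a·b - b^2 - 5·b, 4·a^2 - 2·a·b - 5·a - 5]].
At the point, J = [[2.2500, -6.0000], [-21.7500, 7.0000]] (det J = -114.7500).
Solving J·Δ = −F gives Δ = (0.0000, -0.7500).
Then the next iterate is (a, b)₁ = (-1.0000, 0.7500).

(-1.0000, 0.7500)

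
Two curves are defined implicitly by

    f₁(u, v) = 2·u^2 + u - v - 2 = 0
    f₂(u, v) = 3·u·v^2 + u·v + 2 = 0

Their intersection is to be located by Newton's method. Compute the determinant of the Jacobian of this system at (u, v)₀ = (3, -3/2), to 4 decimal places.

J = [[4·u + 1, -1], [3·v^2 + v, 6·u·v + u]].
At the point, J = [[13.0000, -1.0000], [5.2500, -24.0000]].
det J = -306.7500.

-306.7500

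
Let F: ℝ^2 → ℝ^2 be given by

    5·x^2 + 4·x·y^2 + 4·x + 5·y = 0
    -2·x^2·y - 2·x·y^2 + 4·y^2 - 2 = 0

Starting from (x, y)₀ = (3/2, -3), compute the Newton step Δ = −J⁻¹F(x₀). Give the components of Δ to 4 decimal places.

(0.0777, 1.9524)

At (3/2, -3): F = (56.2500, 20.5000).
Jacobian J = [[10·x + 4·y^2 + 4, 8·x·y + 5], [-4·x·y - 2·y^2, -2·x^2 - 4·x·y + 8·y]].
At the point, J = [[55.0000, -31.0000], [0.0000, -10.5000]] (det J = -577.5000).
Solving J·Δ = −F gives Δ = (0.0777, 1.9524).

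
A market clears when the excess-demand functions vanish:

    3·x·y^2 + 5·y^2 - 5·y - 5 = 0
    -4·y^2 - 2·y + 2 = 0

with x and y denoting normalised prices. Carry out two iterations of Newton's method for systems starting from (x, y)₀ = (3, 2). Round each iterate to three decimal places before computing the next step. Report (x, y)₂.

At (3, 2): F = (41.000, -18.000).
Jacobian J = [[3·y^2, 6·x·y + 10·y - 5], [0, -8·y - 2]].
At the point, J = [[12.000, 51.000], [0.000, -18.000]] (det J = -216.000).
Solving J·Δ = −F gives Δ = (0.833, -1.000).
Then the next iterate is (x, y)₁ = (3.833, 1.000).
Round to (3.833, 1.000) and repeat: F = (6.499, -4.000), J = [[3.000, 27.998], [0.000, -10.000]].
Δ = (1.567, -0.400), so (x, y)₂ = (5.400, 0.600).

(5.400, 0.600)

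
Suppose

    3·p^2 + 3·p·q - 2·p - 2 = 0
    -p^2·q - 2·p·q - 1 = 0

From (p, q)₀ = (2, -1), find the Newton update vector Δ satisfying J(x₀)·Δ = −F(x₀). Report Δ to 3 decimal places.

(-0.457, 0.533)

At (2, -1): F = (0.000, 7.000).
Jacobian J = [[6·p + 3·q - 2, 3·p], [-2·p·q - 2·q, -p^2 - 2·p]].
At the point, J = [[7.000, 6.000], [6.000, -8.000]] (det J = -92.000).
Solving J·Δ = −F gives Δ = (-0.457, 0.533).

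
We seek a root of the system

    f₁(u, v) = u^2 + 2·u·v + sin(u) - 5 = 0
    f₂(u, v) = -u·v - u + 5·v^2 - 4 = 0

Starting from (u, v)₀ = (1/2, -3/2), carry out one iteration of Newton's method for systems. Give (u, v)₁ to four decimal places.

(-4.3495, -1.1726)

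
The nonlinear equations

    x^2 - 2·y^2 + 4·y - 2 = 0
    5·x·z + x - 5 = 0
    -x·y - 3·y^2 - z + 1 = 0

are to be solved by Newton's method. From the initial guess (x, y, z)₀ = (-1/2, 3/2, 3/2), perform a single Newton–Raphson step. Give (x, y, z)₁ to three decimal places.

At (-1/2, 3/2, 3/2): F = (-0.250, -9.250, -6.500).
Jacobian J = [[2·x, -4·y + 4, 0], [5·z + 1, 0, 5·x], [-y, -x - 6·y, -1]].
At the point, J = [[-1.000, -2.000, 0.000], [8.500, 0.000, -2.500], [-1.500, -8.500, -1.000]] (det J = -3.250).
Solving J·Δ = −F gives Δ = (-2.673, 1.212, -12.788).
Then the next iterate is (x, y, z)₁ = (-3.173, 2.712, -11.288).

(-3.173, 2.712, -11.288)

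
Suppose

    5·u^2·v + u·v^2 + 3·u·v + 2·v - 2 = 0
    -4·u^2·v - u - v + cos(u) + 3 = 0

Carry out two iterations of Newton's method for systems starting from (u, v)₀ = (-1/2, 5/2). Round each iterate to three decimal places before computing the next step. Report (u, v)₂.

(-0.670, 1.551)

At (-1/2, 5/2): F = (-0.750, -0.62242).
Jacobian J = [[10·u·v + v^2 + 3·v, 5·u^2 + 2·u·v + 3·u + 2], [-8·u·v - sin(u) - 1, -4·u^2 - 1]].
At the point, J = [[1.250, -0.750], [9.47943, -2.000]] (det J = 4.60957).
Solving J·Δ = −F gives Δ = (-0.224, -1.374).
Then the next iterate is (u, v)₁ = (-0.724, 1.126).
Round to (-0.724, 1.126) and repeat: F = (-0.16050, 0.98627), J = [[-3.50636, 0.81843], [6.18418, -3.09670]].
Δ = (0.054, 0.425), so (u, v)₂ = (-0.670, 1.551).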